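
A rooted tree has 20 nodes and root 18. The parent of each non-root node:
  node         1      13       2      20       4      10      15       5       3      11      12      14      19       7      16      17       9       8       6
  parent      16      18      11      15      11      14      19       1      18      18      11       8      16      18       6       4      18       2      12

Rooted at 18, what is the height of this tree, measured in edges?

20 sits deepest: 18-11-12-6-16-19-15-20 — 7 edges from the root.

7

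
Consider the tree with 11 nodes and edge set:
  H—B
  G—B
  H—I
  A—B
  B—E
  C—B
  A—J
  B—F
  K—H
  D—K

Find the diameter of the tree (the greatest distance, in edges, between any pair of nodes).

5

A longest path is D–K–H–B–A–J, with 5 edges.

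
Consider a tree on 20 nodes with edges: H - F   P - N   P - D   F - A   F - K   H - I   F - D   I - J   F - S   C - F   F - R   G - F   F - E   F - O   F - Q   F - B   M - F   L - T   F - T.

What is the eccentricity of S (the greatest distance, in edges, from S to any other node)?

4

A farthest node from S is N (J also at distance 4).
The path S-F-D-P-N has 4 edges.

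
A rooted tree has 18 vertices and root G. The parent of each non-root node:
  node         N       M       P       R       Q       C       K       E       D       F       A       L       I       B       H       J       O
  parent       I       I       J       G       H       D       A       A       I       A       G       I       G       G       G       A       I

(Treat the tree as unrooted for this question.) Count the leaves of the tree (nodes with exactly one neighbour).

The leaves are B, C, E, F, K, L, M, N, O, P, Q, R.
That is 12 leaves.

12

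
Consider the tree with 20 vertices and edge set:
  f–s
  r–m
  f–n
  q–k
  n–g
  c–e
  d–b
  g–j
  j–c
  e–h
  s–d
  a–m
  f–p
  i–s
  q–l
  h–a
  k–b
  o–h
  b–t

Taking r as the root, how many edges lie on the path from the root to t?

r – m – a – h – e – c – j – g – n – f – s – d – b – t — 13 edges.

13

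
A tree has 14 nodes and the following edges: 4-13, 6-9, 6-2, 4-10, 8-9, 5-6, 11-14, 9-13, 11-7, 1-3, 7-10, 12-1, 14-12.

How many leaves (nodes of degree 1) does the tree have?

Degree-1 nodes: 2, 3, 5, 8 — 4 of them.

4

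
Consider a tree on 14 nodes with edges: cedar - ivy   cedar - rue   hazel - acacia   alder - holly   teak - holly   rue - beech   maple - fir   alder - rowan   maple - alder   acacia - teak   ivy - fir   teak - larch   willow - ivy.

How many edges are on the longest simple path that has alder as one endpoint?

6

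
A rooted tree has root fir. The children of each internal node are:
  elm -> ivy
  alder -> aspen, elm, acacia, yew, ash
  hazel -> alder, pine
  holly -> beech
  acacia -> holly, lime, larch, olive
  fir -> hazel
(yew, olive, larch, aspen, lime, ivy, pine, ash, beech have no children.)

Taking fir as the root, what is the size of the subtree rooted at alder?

12

Descendants of alder (including itself): alder, acacia, yew, aspen, elm, ash, larch, lime, olive, holly, ivy, beech. That's 12.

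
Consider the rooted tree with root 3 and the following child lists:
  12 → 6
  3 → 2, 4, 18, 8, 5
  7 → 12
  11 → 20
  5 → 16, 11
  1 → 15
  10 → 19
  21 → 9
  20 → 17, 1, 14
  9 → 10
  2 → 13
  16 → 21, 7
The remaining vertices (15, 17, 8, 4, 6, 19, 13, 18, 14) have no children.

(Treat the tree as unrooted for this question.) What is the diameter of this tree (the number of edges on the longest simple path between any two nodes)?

BFS from 19 reaches 15 last, at distance 9; BFS from 15 confirms no node is farther.
Path: 19–10–9–21–16–5–11–20–1–15.

9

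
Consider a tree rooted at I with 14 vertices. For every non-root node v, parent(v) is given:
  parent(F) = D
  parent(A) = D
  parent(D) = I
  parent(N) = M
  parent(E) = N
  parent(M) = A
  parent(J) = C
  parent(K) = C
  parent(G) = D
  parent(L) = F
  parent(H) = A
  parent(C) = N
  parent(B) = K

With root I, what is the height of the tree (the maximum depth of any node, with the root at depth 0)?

7

The longest root-to-leaf path is I – D – A – M – N – C – K – B (7 edges).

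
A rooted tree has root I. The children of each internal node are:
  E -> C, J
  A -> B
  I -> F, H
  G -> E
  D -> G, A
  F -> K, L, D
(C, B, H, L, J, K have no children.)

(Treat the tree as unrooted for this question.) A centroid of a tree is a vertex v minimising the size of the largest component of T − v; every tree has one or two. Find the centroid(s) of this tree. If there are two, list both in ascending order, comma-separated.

D

Removing D splits the tree into components of sizes 5, 4, 2; the largest is 5 ≤ ⌊12/2⌋ = 6.
No neighbour of D does as well, so D is the unique centroid.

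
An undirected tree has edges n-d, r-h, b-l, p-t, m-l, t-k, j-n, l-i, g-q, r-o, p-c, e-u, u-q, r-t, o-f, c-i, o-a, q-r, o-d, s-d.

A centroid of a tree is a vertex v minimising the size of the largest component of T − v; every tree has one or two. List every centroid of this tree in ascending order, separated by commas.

Removing r splits the tree into components of sizes 8, 7, 4, 1; the largest is 8 ≤ ⌊21/2⌋ = 10.
Every other node leaves some component of size > 10, so the centroid is unique.

r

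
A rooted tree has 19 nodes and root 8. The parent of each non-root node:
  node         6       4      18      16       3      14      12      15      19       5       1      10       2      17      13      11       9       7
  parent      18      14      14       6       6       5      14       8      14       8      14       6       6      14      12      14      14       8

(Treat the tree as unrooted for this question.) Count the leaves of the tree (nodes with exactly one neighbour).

13

Degree-1 nodes: 1, 2, 3, 4, 7, 9, 10, 11, 13, 15, 16, 17, 19 — 13 of them.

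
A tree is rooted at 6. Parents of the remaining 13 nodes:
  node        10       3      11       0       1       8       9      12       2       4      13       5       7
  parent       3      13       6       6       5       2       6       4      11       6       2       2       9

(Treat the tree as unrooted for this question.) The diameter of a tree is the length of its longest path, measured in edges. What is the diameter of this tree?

A longest path is 12–4–6–11–2–13–3–10, with 7 edges.

7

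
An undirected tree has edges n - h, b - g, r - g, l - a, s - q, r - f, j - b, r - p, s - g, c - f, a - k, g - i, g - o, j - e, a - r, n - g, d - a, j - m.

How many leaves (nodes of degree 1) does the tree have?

The leaves are c, d, e, h, i, k, l, m, o, p, q.
That is 11 leaves.

11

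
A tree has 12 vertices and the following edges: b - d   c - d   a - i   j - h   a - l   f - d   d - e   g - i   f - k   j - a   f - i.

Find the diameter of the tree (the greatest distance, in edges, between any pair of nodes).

A longest path is c - d - f - i - a - j - h, with 6 edges.

6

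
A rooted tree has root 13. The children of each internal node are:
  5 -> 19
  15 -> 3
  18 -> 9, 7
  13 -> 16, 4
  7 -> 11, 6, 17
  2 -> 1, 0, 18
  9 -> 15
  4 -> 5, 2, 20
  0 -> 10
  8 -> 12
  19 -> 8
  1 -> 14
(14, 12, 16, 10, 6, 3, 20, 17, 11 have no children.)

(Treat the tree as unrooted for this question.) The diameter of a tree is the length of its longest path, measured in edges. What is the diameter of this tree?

Starting from 12, a farthest node is 3 at distance 9.
One longest path: 12–8–19–5–4–2–18–9–15–3.
So the diameter is 9.

9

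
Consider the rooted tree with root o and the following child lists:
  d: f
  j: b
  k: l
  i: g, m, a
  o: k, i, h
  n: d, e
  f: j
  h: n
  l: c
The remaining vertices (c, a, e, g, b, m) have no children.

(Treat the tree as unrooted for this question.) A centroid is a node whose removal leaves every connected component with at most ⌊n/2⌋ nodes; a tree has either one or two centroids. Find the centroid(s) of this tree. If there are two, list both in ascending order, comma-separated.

Removing o splits the tree into components of sizes 7, 4, 3; the largest is 7 ≤ ⌊15/2⌋ = 7.
No neighbour of o does as well, so o is the unique centroid.

o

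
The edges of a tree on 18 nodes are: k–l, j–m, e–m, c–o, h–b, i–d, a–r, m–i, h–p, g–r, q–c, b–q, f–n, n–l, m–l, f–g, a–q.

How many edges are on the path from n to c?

6

n - f - g - r - a - q - c: 6 edges.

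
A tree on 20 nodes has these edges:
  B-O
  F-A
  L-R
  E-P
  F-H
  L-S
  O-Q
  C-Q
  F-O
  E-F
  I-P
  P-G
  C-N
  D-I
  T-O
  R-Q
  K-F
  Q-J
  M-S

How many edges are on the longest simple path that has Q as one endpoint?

6

The node farthest from Q is D, via Q – O – F – E – P – I – D — 6 edges.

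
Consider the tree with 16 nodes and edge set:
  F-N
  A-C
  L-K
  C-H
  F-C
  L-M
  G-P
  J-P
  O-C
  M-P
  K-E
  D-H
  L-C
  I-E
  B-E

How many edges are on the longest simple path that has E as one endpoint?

5

Distances from E peak at 5, attained at G (J, D, N also at distance 5).
E–K–L–M–P–G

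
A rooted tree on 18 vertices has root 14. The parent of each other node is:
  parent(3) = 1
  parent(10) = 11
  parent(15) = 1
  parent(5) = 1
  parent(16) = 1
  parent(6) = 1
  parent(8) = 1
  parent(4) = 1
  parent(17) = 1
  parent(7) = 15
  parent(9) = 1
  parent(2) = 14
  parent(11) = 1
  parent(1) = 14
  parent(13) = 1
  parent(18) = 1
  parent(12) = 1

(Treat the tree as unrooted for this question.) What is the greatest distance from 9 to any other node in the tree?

Distances from 9 peak at 3, attained at 7 (2, 10 also at distance 3).
9–1–15–7

3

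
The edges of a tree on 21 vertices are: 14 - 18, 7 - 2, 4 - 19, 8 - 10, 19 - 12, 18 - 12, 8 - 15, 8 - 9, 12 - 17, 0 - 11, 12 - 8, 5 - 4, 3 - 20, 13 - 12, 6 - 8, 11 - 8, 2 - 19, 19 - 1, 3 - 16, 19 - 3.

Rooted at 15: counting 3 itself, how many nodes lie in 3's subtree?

3

The subtree rooted at 3 contains: 3, 16, 20 — 3 nodes.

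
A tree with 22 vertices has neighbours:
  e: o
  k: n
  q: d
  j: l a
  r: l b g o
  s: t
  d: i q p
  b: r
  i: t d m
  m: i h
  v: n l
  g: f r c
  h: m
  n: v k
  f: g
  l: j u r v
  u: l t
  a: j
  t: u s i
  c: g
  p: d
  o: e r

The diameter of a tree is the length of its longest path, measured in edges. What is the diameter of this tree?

8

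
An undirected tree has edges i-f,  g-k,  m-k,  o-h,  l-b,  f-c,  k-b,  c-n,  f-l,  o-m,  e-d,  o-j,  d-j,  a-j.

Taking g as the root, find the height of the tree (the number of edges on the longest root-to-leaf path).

A deepest node is n, reached by g-k-b-l-f-c-n.
That path has 6 edges, so the height is 6.

6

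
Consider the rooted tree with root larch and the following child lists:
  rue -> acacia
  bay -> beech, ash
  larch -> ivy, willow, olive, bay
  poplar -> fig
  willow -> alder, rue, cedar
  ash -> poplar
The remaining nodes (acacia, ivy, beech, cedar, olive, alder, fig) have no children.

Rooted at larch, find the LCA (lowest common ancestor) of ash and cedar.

Ancestors of ash (toward the root): ash, bay, larch.
Ancestors of cedar: cedar, willow, larch.
The deepest node appearing in both lists is larch.

larch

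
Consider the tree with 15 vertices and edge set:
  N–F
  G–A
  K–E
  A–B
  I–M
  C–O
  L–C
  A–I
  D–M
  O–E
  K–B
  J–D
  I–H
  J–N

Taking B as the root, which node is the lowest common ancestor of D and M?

D's ancestor chain is D, M, I, A, B and M's is M, I, A, B; they first meet at M.

M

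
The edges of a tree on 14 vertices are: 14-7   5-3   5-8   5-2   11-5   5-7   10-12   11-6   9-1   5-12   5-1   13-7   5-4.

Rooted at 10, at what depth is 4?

10 → 12 → 5 → 4 — 3 edges.

3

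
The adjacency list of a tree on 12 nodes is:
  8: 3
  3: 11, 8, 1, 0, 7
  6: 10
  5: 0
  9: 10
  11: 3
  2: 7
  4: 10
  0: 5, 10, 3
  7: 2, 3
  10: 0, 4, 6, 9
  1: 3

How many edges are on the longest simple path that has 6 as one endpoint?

A farthest node from 6 is 2.
The path 6 – 10 – 0 – 3 – 7 – 2 has 5 edges.

5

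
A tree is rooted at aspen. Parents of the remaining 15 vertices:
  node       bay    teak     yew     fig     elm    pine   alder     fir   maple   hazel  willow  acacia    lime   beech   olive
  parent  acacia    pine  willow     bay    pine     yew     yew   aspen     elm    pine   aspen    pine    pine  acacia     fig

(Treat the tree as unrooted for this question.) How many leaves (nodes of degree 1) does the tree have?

Exactly 8 nodes have a single neighbour: alder, beech, fir, hazel, lime, maple, olive, teak.

8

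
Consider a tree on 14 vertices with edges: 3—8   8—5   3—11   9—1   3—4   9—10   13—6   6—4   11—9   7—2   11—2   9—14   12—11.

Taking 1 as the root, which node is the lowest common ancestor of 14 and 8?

14's ancestor chain is 14, 9, 1 and 8's is 8, 3, 11, 9, 1; they first meet at 9.

9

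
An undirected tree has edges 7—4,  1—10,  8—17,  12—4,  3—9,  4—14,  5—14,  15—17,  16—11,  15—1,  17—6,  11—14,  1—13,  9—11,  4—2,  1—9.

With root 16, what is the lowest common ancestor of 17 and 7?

17's ancestor chain is 17, 15, 1, 9, 11, 16 and 7's is 7, 4, 14, 11, 16; they first meet at 11.

11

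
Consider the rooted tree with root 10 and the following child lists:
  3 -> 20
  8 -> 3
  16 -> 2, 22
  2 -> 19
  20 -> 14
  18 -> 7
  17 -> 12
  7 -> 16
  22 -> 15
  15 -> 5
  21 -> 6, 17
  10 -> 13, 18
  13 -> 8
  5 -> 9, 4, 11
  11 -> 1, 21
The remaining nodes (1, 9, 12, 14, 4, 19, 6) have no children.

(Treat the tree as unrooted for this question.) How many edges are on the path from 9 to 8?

The path is 9–5–15–22–16–7–18–10–13–8, which has 9 edges.

9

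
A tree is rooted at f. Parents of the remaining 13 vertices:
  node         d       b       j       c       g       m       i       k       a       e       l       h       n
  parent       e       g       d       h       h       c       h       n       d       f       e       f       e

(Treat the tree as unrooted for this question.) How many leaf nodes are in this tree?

7

Exactly 7 nodes have a single neighbour: a, b, i, j, k, l, m.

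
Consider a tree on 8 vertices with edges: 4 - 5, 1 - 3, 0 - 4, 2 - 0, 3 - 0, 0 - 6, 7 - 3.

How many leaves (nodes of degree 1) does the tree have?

Degree-1 nodes: 1, 2, 5, 6, 7 — 5 of them.

5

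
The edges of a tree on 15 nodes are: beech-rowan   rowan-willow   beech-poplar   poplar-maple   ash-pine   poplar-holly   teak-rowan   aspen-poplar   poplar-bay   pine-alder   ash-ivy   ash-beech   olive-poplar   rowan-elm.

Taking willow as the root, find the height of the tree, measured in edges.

The longest root-to-leaf path is willow → rowan → beech → ash → pine → alder (5 edges).

5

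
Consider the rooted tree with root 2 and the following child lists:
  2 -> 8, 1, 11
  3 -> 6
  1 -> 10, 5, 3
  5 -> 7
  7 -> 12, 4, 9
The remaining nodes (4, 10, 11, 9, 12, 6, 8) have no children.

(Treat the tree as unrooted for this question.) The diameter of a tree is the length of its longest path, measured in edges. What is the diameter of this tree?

BFS from 4 reaches 11 last, at distance 5; BFS from 11 confirms no node is farther.
Path: 4-7-5-1-2-11.

5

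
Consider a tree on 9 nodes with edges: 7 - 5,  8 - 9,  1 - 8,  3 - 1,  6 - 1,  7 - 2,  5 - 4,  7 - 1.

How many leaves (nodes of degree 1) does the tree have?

Degree-1 nodes: 2, 3, 4, 6, 9 — 5 of them.

5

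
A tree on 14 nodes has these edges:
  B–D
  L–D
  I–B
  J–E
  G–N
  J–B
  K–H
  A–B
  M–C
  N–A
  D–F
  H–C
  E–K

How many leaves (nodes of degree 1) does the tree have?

5

The leaves are F, G, I, L, M.
That is 5 leaves.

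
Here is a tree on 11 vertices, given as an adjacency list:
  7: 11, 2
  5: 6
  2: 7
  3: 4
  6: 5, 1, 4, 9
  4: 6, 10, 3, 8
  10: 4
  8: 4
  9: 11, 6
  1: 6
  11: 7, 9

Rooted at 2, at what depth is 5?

2 – 7 – 11 – 9 – 6 – 5 — 5 edges.

5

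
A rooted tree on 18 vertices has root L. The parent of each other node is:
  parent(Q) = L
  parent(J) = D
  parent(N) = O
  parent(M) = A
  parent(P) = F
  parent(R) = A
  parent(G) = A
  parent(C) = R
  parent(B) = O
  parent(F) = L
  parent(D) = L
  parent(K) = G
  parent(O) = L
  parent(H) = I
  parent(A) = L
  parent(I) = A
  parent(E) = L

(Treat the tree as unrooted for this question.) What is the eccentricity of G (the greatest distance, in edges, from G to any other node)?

The node farthest from G is N (P, B, J also at distance 4), via G-A-L-O-N — 4 edges.

4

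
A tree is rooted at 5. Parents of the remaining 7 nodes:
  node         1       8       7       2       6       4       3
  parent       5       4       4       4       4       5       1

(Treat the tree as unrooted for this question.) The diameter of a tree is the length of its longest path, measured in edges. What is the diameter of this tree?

4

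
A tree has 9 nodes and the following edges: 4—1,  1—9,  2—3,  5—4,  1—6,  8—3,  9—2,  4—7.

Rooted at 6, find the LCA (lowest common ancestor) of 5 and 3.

1

Path 5→root: 5 4 1 6; path 3→root: 3 2 9 1 6.
First common node: 1.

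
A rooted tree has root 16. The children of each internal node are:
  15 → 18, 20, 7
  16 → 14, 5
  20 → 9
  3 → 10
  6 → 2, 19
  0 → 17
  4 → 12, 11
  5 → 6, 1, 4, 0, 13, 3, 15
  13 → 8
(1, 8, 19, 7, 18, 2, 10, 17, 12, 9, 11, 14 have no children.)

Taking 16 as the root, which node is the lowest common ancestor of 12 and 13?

5

12's ancestor chain is 12, 4, 5, 16 and 13's is 13, 5, 16; they first meet at 5.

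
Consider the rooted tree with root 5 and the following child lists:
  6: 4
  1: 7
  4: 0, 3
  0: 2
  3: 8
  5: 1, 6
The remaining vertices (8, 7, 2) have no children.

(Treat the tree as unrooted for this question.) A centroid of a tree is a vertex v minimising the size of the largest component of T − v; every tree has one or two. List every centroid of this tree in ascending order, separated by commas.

4

Delete 4: the remaining components have sizes 4, 2, 2. Max 4 ≤ 4, so 4 is a centroid.
No neighbour of 4 does as well, so 4 is the unique centroid.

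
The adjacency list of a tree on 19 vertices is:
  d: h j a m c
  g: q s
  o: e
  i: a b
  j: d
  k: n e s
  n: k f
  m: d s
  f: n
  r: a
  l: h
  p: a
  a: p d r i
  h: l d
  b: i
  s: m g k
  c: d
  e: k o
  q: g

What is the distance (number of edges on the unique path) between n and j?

The path is n–k–s–m–d–j, which has 5 edges.

5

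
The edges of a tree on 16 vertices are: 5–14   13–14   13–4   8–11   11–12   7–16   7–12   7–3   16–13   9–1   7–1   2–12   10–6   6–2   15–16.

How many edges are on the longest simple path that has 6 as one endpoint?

Distances from 6 peak at 7, attained at 5.
6-2-12-7-16-13-14-5

7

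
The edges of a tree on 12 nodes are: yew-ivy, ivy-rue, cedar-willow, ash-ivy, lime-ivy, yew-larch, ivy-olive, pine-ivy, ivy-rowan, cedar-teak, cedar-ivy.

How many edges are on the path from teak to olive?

The path is teak - cedar - ivy - olive, which has 3 edges.

3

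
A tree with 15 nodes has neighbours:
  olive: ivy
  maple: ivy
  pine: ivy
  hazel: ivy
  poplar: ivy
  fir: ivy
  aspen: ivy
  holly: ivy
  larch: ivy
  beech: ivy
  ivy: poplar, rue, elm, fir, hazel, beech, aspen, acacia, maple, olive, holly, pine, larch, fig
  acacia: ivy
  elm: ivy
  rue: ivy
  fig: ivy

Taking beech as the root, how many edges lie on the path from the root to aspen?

2

Path from beech to aspen: beech–ivy–aspen, which has 2 edges.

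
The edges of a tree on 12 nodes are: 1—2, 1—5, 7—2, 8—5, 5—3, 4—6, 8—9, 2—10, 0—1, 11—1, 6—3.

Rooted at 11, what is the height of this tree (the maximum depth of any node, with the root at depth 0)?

5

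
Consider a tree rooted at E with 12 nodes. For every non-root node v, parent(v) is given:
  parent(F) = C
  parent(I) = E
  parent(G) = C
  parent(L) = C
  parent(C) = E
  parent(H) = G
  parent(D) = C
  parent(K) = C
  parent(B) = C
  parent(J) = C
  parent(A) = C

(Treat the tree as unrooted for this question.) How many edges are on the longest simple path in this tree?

4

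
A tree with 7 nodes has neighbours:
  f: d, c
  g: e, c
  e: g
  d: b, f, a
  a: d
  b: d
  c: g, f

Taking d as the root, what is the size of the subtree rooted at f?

4

The subtree rooted at f contains: f, c, g, e — 4 nodes.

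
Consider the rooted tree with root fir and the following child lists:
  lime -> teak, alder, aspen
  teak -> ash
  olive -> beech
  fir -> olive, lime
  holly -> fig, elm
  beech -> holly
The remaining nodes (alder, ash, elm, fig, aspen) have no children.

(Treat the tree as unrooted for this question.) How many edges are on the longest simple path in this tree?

7

A longest path is ash–teak–lime–fir–olive–beech–holly–fig, with 7 edges.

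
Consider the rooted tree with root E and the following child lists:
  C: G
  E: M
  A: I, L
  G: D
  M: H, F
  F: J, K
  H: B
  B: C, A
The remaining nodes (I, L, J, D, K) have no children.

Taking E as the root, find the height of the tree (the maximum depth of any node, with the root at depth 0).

D sits deepest: E–M–H–B–C–G–D — 6 edges from the root.

6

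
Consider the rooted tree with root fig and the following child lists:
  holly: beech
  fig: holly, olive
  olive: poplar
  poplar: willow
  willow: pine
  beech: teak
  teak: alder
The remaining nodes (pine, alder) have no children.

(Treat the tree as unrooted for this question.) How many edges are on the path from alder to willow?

7

Walking from alder: alder–teak–beech–holly–fig–olive–poplar–willow. Length 7.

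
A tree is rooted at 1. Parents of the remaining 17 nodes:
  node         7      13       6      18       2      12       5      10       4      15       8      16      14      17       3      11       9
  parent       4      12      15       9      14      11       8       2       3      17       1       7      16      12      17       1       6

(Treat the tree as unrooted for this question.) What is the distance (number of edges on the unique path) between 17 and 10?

Walking from 17: 17 - 3 - 4 - 7 - 16 - 14 - 2 - 10. Length 7.

7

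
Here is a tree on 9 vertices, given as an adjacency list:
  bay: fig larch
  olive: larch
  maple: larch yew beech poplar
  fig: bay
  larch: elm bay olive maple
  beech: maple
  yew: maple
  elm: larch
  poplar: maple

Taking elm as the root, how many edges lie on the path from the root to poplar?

3

Climbing from poplar to the root: poplar–maple–larch–elm. That's 3 steps.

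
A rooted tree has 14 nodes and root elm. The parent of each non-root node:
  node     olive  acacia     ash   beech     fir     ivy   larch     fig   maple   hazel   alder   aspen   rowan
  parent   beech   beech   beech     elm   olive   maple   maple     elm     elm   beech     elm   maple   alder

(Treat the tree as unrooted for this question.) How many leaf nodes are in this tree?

9

The leaves are acacia, ash, aspen, fig, fir, hazel, ivy, larch, rowan.
That is 9 leaves.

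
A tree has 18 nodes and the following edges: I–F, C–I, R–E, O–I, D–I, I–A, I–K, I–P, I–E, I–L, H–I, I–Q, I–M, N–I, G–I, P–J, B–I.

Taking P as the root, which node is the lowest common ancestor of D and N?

I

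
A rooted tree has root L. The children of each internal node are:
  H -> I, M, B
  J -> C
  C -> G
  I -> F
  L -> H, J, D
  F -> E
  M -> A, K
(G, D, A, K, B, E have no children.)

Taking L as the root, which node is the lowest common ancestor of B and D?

L

Ancestors of B (toward the root): B, H, L.
Ancestors of D: D, L.
The deepest node appearing in both lists is L.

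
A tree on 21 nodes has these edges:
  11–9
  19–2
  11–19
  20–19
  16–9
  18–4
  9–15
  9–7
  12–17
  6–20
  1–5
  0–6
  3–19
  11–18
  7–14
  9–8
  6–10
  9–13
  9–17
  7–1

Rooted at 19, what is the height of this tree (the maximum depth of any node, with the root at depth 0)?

5

The longest root-to-leaf path is 19 – 11 – 9 – 7 – 1 – 5 (5 edges).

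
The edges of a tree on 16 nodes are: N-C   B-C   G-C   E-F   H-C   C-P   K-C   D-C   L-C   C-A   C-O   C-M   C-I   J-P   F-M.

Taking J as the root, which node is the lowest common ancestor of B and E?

Path B→root: B C P J; path E→root: E F M C P J.
First common node: C.

C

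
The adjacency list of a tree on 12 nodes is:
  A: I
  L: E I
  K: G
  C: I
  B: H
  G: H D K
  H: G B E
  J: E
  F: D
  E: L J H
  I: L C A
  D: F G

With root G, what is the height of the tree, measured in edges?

The longest root-to-leaf path is G – H – E – L – I – A (5 edges).

5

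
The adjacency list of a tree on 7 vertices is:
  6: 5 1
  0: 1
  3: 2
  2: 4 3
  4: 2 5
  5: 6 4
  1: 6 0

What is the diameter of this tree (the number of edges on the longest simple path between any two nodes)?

BFS from 3 reaches 0 last, at distance 6; BFS from 0 confirms no node is farther.
Path: 3-2-4-5-6-1-0.

6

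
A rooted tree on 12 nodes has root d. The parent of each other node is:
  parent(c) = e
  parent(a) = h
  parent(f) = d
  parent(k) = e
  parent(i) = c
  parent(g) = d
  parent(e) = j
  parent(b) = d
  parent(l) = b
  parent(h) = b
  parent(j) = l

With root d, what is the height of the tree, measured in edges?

6

A deepest node is i, reached by d – b – l – j – e – c – i.
That path has 6 edges, so the height is 6.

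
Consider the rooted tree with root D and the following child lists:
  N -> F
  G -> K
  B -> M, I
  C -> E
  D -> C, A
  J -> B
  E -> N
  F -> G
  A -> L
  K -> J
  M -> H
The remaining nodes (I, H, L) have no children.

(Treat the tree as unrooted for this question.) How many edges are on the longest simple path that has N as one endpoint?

7

The node farthest from N is H, via N-F-G-K-J-B-M-H — 7 edges.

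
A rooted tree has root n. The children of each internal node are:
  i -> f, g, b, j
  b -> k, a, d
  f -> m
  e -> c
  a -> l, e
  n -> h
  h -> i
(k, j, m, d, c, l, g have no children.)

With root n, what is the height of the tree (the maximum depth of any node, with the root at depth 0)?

6

The longest root-to-leaf path is n-h-i-b-a-e-c (6 edges).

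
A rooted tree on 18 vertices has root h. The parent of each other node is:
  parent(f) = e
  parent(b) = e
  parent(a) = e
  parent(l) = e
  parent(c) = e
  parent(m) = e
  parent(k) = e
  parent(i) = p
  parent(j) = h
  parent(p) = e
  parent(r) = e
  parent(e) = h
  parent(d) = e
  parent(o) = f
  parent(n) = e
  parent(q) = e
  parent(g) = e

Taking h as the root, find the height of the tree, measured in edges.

3

The longest root-to-leaf path is h → e → f → o (3 edges).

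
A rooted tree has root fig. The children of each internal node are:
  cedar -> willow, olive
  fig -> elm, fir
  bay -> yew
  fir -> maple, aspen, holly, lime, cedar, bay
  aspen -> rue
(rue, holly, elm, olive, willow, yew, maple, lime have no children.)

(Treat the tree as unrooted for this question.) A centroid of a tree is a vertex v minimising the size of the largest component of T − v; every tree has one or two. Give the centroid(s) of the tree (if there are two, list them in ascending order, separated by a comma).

Removing fir splits the tree into components of sizes 3, 2, 2, 2, 1, 1, 1; the largest is 3 ≤ ⌊13/2⌋ = 6.
No neighbour of fir does as well, so fir is the unique centroid.

fir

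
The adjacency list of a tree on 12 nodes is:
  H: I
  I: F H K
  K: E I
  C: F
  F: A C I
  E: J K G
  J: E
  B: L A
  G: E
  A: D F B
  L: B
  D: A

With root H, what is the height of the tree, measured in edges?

A deepest node is L, reached by H – I – F – A – B – L.
That path has 5 edges, so the height is 5.

5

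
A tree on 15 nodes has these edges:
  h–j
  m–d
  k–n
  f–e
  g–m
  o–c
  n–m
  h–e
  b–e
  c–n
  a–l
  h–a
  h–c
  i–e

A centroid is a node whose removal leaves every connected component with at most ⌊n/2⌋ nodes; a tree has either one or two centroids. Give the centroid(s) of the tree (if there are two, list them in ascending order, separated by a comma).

h

If h is removed the pieces have sizes 7, 4, 2, 1, all ≤ ⌊15/2⌋ = 7.
No neighbour of h does as well, so h is the unique centroid.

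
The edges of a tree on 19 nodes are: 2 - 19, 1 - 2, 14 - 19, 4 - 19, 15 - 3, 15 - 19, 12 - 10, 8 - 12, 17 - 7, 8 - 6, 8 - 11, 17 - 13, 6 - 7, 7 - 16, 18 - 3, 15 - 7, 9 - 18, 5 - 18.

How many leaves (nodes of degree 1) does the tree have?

9

The leaves are 1, 4, 5, 9, 10, 11, 13, 14, 16.
That is 9 leaves.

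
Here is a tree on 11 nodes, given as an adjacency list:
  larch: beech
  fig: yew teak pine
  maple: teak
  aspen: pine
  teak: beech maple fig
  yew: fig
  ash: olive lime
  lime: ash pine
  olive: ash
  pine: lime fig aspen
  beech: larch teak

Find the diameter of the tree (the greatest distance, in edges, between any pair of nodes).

Starting from larch, a farthest node is olive at distance 7.
One longest path: larch–beech–teak–fig–pine–lime–ash–olive.
So the diameter is 7.

7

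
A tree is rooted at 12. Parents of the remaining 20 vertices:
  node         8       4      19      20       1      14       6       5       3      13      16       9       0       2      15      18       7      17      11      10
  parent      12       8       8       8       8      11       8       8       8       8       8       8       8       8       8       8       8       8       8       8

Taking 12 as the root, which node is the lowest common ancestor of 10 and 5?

Path 10→root: 10 8 12; path 5→root: 5 8 12.
First common node: 8.

8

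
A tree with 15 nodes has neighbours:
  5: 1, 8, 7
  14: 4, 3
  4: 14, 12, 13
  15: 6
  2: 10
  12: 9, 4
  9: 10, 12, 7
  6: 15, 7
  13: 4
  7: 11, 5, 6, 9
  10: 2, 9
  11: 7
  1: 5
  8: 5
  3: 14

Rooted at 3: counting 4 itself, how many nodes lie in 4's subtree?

4's subtree: {4, 12, 13, 9, 7, 10, 5, 6, 11, 2, 1, 8, 15}, size 13.

13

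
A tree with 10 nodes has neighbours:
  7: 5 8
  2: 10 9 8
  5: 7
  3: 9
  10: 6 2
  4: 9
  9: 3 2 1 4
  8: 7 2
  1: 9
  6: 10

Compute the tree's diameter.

5

BFS from 5 reaches 3 last, at distance 5; BFS from 3 confirms no node is farther.
Path: 5–7–8–2–9–3.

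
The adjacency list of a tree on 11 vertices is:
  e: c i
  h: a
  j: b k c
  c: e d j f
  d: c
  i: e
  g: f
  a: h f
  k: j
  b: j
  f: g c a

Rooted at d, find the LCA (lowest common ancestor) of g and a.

g's ancestor chain is g, f, c, d and a's is a, f, c, d; they first meet at f.

f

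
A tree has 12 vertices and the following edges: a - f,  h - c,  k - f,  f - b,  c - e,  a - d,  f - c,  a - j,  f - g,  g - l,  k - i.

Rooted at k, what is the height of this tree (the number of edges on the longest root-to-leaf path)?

The longest root-to-leaf path is k → f → a → j (3 edges).

3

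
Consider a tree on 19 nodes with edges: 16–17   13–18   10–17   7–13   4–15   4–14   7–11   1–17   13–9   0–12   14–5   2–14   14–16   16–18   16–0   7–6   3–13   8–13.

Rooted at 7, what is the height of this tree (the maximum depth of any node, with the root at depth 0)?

6

15 sits deepest: 7 – 13 – 18 – 16 – 14 – 4 – 15 — 6 edges from the root.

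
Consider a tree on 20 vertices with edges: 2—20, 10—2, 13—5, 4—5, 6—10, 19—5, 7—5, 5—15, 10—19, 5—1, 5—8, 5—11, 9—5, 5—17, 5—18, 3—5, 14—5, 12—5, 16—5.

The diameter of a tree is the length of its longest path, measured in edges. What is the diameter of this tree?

Starting from 20, a farthest node is 11 at distance 5.
One longest path: 20 – 2 – 10 – 19 – 5 – 11.
So the diameter is 5.

5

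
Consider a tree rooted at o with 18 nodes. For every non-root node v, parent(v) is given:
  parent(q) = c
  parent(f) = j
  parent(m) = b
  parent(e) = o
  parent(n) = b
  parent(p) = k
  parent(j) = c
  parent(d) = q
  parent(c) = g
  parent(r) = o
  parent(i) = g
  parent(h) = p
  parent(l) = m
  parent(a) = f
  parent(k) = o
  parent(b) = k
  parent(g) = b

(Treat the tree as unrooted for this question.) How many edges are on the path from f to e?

7

Walking from f: f – j – c – g – b – k – o – e. Length 7.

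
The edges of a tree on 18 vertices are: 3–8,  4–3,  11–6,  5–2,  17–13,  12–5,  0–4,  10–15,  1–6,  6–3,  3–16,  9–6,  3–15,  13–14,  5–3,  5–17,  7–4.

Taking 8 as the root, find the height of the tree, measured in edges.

The longest root-to-leaf path is 8 – 3 – 5 – 17 – 13 – 14 (5 edges).

5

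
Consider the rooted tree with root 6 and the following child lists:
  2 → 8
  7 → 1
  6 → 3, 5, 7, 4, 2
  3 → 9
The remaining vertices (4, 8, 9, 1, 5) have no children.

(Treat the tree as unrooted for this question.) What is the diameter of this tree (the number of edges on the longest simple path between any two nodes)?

Starting from 8, a farthest node is 1 at distance 4.
One longest path: 8 – 2 – 6 – 7 – 1.
So the diameter is 4.

4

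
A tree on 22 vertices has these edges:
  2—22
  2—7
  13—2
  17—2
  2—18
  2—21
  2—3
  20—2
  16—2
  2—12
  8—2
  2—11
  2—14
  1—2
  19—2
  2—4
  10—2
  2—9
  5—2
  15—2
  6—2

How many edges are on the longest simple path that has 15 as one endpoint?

A farthest node from 15 is 1 (6, 21, 17, 12, 4, 14, 20, 3, 18, 11, 16, 7, 19, 9, 13, 10, 22, 8, 5 also at distance 2).
The path 15-2-1 has 2 edges.

2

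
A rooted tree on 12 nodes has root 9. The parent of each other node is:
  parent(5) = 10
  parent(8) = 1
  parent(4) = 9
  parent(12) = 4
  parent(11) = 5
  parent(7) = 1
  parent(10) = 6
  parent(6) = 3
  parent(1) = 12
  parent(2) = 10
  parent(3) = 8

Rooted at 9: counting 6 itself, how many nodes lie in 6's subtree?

6's subtree: {6, 10, 5, 2, 11}, size 5.

5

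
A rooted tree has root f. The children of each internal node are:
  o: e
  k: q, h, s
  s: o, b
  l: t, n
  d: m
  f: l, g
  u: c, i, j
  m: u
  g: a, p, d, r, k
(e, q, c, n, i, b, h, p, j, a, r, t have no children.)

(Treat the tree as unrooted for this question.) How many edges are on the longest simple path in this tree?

BFS from e reaches i last, at distance 8; BFS from i confirms no node is farther.
Path: e–o–s–k–g–d–m–u–i.

8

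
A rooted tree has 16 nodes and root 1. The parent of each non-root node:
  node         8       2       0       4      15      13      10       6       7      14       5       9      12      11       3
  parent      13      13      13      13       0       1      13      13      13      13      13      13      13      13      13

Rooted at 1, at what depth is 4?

2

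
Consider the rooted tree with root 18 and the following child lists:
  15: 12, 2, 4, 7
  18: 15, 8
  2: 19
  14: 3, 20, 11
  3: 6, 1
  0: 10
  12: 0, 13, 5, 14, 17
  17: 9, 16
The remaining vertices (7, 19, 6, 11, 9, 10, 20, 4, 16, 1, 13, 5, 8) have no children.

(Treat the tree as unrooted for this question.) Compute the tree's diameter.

BFS from 6 reaches 19 last, at distance 6; BFS from 19 confirms no node is farther.
Path: 6 – 3 – 14 – 12 – 15 – 2 – 19.

6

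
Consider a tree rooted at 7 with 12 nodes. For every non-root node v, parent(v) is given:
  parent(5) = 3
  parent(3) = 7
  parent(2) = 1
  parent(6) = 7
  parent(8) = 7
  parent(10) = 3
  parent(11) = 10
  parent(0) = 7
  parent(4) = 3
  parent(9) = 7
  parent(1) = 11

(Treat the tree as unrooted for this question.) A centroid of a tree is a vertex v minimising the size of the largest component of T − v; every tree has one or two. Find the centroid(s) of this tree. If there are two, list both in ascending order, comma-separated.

3

Removing 3 splits the tree into components of sizes 5, 4, 1, 1; the largest is 5 ≤ ⌊12/2⌋ = 6.
No neighbour of 3 does as well, so 3 is the unique centroid.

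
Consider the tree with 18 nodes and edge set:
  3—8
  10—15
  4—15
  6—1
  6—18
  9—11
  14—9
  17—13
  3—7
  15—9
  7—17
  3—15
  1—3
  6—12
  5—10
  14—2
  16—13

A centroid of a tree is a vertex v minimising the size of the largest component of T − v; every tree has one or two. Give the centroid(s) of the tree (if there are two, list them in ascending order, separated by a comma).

3

If 3 is removed the pieces have sizes 8, 4, 4, 1, all ≤ ⌊18/2⌋ = 9.
No neighbour of 3 does as well, so 3 is the unique centroid.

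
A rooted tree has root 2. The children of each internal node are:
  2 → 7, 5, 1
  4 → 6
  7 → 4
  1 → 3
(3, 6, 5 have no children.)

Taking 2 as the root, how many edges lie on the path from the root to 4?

2

2 – 7 – 4 — 2 edges.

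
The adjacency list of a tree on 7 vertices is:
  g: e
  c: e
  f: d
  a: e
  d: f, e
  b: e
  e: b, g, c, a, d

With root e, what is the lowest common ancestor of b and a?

e

b's ancestor chain is b, e and a's is a, e; they first meet at e.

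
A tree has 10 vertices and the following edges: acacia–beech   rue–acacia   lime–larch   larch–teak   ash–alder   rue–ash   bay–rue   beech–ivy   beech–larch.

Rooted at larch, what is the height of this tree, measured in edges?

5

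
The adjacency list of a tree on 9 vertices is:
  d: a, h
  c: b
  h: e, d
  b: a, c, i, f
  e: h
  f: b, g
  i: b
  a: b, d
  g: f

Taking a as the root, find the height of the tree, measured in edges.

3

A deepest node is g, reached by a → b → f → g.
That path has 3 edges, so the height is 3.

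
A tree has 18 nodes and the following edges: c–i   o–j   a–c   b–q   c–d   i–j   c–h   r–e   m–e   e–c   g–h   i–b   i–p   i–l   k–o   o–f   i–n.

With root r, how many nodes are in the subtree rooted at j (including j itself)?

The subtree rooted at j contains: j, o, k, f — 4 nodes.

4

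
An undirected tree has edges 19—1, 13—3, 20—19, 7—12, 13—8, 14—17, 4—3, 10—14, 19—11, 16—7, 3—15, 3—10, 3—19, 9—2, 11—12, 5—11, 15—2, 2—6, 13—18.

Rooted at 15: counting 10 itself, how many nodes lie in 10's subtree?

3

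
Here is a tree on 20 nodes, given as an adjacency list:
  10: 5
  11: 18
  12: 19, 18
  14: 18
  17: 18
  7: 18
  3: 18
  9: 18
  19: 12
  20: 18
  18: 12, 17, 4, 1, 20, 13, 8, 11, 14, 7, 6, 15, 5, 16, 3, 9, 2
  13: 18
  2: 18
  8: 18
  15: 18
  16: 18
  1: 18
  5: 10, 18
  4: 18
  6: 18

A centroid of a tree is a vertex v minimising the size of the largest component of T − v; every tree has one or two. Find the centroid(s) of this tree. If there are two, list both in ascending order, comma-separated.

18

Removing 18 splits the tree into components of sizes 2, 2, 1, 1, 1, 1, 1, 1, 1, 1, 1, 1, 1, 1, 1, 1, 1; the largest is 2 ≤ ⌊20/2⌋ = 10.
No neighbour of 18 does as well, so 18 is the unique centroid.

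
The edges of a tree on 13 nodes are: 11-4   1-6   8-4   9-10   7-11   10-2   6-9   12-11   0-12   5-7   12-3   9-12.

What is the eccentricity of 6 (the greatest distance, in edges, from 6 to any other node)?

The node farthest from 6 is 5 (8 also at distance 5), via 6 – 9 – 12 – 11 – 7 – 5 — 5 edges.

5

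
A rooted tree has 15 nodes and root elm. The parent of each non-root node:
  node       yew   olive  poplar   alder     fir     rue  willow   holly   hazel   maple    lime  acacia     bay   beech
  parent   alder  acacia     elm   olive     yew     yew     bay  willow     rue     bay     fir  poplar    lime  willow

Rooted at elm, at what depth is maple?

elm – poplar – acacia – olive – alder – yew – fir – lime – bay – maple — 9 edges.

9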